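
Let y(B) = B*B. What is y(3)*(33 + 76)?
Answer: 981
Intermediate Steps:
y(B) = B²
y(3)*(33 + 76) = 3²*(33 + 76) = 9*109 = 981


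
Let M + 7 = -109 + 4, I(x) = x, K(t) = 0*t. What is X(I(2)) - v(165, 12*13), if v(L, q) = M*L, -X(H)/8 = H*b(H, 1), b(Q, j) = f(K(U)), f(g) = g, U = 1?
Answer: 18480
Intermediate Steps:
K(t) = 0
b(Q, j) = 0
M = -112 (M = -7 + (-109 + 4) = -7 - 105 = -112)
X(H) = 0 (X(H) = -8*H*0 = -8*0 = 0)
v(L, q) = -112*L
X(I(2)) - v(165, 12*13) = 0 - (-112)*165 = 0 - 1*(-18480) = 0 + 18480 = 18480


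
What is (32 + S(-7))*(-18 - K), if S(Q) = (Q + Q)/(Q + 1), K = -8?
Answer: -1030/3 ≈ -343.33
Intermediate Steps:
S(Q) = 2*Q/(1 + Q) (S(Q) = (2*Q)/(1 + Q) = 2*Q/(1 + Q))
(32 + S(-7))*(-18 - K) = (32 + 2*(-7)/(1 - 7))*(-18 - 1*(-8)) = (32 + 2*(-7)/(-6))*(-18 + 8) = (32 + 2*(-7)*(-1/6))*(-10) = (32 + 7/3)*(-10) = (103/3)*(-10) = -1030/3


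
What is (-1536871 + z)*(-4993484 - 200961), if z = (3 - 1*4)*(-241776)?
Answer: 6727299747275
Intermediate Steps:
z = 241776 (z = (3 - 4)*(-241776) = -1*(-241776) = 241776)
(-1536871 + z)*(-4993484 - 200961) = (-1536871 + 241776)*(-4993484 - 200961) = -1295095*(-5194445) = 6727299747275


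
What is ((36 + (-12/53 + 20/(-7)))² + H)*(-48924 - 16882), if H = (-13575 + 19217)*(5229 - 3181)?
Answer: -104668757372972000/137641 ≈ -7.6045e+11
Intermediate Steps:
H = 11554816 (H = 5642*2048 = 11554816)
((36 + (-12/53 + 20/(-7)))² + H)*(-48924 - 16882) = ((36 + (-12/53 + 20/(-7)))² + 11554816)*(-48924 - 16882) = ((36 + (-12*1/53 + 20*(-⅐)))² + 11554816)*(-65806) = ((36 + (-12/53 - 20/7))² + 11554816)*(-65806) = ((36 - 1144/371)² + 11554816)*(-65806) = ((12212/371)² + 11554816)*(-65806) = (149132944/137641 + 11554816)*(-65806) = (1590565562000/137641)*(-65806) = -104668757372972000/137641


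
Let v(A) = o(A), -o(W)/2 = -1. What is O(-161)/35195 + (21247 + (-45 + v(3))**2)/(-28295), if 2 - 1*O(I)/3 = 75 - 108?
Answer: -161978549/199168505 ≈ -0.81327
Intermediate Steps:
o(W) = 2 (o(W) = -2*(-1) = 2)
O(I) = 105 (O(I) = 6 - 3*(75 - 108) = 6 - 3*(-33) = 6 + 99 = 105)
v(A) = 2
O(-161)/35195 + (21247 + (-45 + v(3))**2)/(-28295) = 105/35195 + (21247 + (-45 + 2)**2)/(-28295) = 105*(1/35195) + (21247 + (-43)**2)*(-1/28295) = 21/7039 + (21247 + 1849)*(-1/28295) = 21/7039 + 23096*(-1/28295) = 21/7039 - 23096/28295 = -161978549/199168505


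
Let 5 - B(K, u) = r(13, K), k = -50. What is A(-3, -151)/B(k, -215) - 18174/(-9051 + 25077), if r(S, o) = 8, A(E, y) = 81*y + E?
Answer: 10889309/2671 ≈ 4076.9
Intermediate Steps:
A(E, y) = E + 81*y
B(K, u) = -3 (B(K, u) = 5 - 1*8 = 5 - 8 = -3)
A(-3, -151)/B(k, -215) - 18174/(-9051 + 25077) = (-3 + 81*(-151))/(-3) - 18174/(-9051 + 25077) = (-3 - 12231)*(-1/3) - 18174/16026 = -12234*(-1/3) - 18174*1/16026 = 4078 - 3029/2671 = 10889309/2671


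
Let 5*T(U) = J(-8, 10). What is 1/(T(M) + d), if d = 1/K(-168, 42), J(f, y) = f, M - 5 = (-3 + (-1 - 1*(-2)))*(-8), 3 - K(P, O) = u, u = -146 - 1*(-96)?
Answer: -265/419 ≈ -0.63246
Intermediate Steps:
u = -50 (u = -146 + 96 = -50)
K(P, O) = 53 (K(P, O) = 3 - 1*(-50) = 3 + 50 = 53)
M = 21 (M = 5 + (-3 + (-1 - 1*(-2)))*(-8) = 5 + (-3 + (-1 + 2))*(-8) = 5 + (-3 + 1)*(-8) = 5 - 2*(-8) = 5 + 16 = 21)
T(U) = -8/5 (T(U) = (1/5)*(-8) = -8/5)
d = 1/53 ≈ 0.018868
1/(T(M) + d) = 1/(-8/5 + 1/53) = 1/(-419/265) = -265/419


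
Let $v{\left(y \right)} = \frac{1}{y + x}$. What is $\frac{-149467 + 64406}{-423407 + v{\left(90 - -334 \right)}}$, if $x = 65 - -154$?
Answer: $\frac{54694223}{272250700} \approx 0.2009$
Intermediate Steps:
$x = 219$ ($x = 65 + 154 = 219$)
$v{\left(y \right)} = \frac{1}{219 + y}$ ($v{\left(y \right)} = \frac{1}{y + 219} = \frac{1}{219 + y}$)
$\frac{-149467 + 64406}{-423407 + v{\left(90 - -334 \right)}} = \frac{-149467 + 64406}{-423407 + \frac{1}{219 + \left(90 - -334\right)}} = - \frac{85061}{-423407 + \frac{1}{219 + \left(90 + 334\right)}} = - \frac{85061}{-423407 + \frac{1}{219 + 424}} = - \frac{85061}{-423407 + \frac{1}{643}} = - \frac{85061}{- \frac{272250700}{643}} = \left(-85061\right) \left(- \frac{643}{272250700}\right) = \frac{54694223}{272250700}$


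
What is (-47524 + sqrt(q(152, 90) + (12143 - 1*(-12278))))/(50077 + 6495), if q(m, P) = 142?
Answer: -11881/14143 + 11*sqrt(203)/56572 ≈ -0.83729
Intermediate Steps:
(-47524 + sqrt(q(152, 90) + (12143 - 1*(-12278))))/(50077 + 6495) = (-47524 + sqrt(142 + (12143 - 1*(-12278))))/(50077 + 6495) = (-47524 + sqrt(142 + (12143 + 12278)))/56572 = (-47524 + sqrt(142 + 24421))*(1/56572) = (-47524 + sqrt(24563))*(1/56572) = (-47524 + 11*sqrt(203))*(1/56572) = -11881/14143 + 11*sqrt(203)/56572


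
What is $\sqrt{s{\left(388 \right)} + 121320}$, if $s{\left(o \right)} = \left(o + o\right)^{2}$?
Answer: $2 \sqrt{180874} \approx 850.59$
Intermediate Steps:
$s{\left(o \right)} = 4 o^{2}$ ($s{\left(o \right)} = \left(2 o\right)^{2} = 4 o^{2}$)
$\sqrt{s{\left(388 \right)} + 121320} = \sqrt{4 \cdot 388^{2} + 121320} = \sqrt{4 \cdot 150544 + 121320} = \sqrt{602176 + 121320} = \sqrt{723496} = 2 \sqrt{180874}$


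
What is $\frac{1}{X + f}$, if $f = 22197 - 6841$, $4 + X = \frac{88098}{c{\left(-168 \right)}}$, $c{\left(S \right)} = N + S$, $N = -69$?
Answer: $\frac{79}{1183442} \approx 6.6754 \cdot 10^{-5}$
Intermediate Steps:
$c{\left(S \right)} = -69 + S$
$X = - \frac{29682}{79}$ ($X = -4 + \frac{88098}{-69 - 168} = -4 + \frac{88098}{-237} = -4 + 88098 \left(- \frac{1}{237}\right) = -4 - \frac{29366}{79} = - \frac{29682}{79} \approx -375.72$)
$f = 15356$ ($f = 22197 - 6841 = 15356$)
$\frac{1}{X + f} = \frac{1}{- \frac{29682}{79} + 15356} = \frac{1}{\frac{1183442}{79}} = \frac{79}{1183442}$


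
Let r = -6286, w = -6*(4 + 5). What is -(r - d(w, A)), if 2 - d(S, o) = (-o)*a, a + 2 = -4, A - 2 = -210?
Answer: 7536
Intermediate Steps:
w = -54 (w = -6*9 = -54)
A = -208 (A = 2 - 210 = -208)
a = -6 (a = -2 - 4 = -6)
d(S, o) = 2 - 6*o (d(S, o) = 2 - (-o)*(-6) = 2 - 6*o)
-(r - d(w, A)) = -(-6286 - (2 - 6*(-208))) = -(-6286 - (2 + 1248)) = -(-6286 - 1*1250) = -(-6286 - 1250) = -1*(-7536) = 7536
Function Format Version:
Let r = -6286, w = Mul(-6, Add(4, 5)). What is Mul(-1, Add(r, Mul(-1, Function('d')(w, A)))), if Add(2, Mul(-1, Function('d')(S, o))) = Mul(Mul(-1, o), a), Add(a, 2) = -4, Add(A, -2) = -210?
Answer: 7536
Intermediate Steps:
w = -54 (w = Mul(-6, 9) = -54)
A = -208 (A = Add(2, -210) = -208)
a = -6 (a = Add(-2, -4) = -6)
Function('d')(S, o) = Add(2, Mul(-6, o)) (Function('d')(S, o) = Add(2, Mul(-1, Mul(Mul(-1, o), -6))) = Add(2, Mul(-1, Mul(6, o))) = Add(2, Mul(-6, o)))
Mul(-1, Add(r, Mul(-1, Function('d')(w, A)))) = Mul(-1, Add(-6286, Mul(-1, Add(2, Mul(-6, -208))))) = Mul(-1, Add(-6286, Mul(-1, Add(2, 1248)))) = Mul(-1, Add(-6286, Mul(-1, 1250))) = Mul(-1, Add(-6286, -1250)) = Mul(-1, -7536) = 7536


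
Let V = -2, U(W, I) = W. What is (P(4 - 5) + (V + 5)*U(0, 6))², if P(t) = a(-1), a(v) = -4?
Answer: 16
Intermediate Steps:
P(t) = -4
(P(4 - 5) + (V + 5)*U(0, 6))² = (-4 + (-2 + 5)*0)² = (-4 + 3*0)² = (-4 + 0)² = (-4)² = 16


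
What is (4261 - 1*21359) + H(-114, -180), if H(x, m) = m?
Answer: -17278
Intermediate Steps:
(4261 - 1*21359) + H(-114, -180) = (4261 - 1*21359) - 180 = (4261 - 21359) - 180 = -17098 - 180 = -17278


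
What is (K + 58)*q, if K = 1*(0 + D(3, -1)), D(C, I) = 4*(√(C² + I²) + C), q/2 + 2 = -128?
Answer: -18200 - 1040*√10 ≈ -21489.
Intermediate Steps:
q = -260 (q = -4 + 2*(-128) = -4 - 256 = -260)
D(C, I) = 4*C + 4*√(C² + I²) (D(C, I) = 4*(C + √(C² + I²)) = 4*C + 4*√(C² + I²))
K = 12 + 4*√10 (K = 1*(0 + (4*3 + 4*√(3² + (-1)²))) = 1*(0 + (12 + 4*√(9 + 1))) = 1*(0 + (12 + 4*√10)) = 1*(12 + 4*√10) = 12 + 4*√10 ≈ 24.649)
(K + 58)*q = ((12 + 4*√10) + 58)*(-260) = (70 + 4*√10)*(-260) = -18200 - 1040*√10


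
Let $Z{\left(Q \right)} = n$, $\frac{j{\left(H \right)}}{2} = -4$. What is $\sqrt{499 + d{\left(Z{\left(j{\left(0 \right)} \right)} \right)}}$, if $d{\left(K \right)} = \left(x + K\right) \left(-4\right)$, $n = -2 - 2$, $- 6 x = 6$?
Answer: $\sqrt{519} \approx 22.782$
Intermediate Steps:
$x = -1$ ($x = \left(- \frac{1}{6}\right) 6 = -1$)
$j{\left(H \right)} = -8$ ($j{\left(H \right)} = 2 \left(-4\right) = -8$)
$n = -4$ ($n = -2 - 2 = -4$)
$Z{\left(Q \right)} = -4$
$d{\left(K \right)} = 4 - 4 K$ ($d{\left(K \right)} = \left(-1 + K\right) \left(-4\right) = 4 - 4 K$)
$\sqrt{499 + d{\left(Z{\left(j{\left(0 \right)} \right)} \right)}} = \sqrt{499 + \left(4 - -16\right)} = \sqrt{499 + \left(4 + 16\right)} = \sqrt{499 + 20} = \sqrt{519}$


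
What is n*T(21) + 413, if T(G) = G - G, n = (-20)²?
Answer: 413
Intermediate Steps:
n = 400
T(G) = 0
n*T(21) + 413 = 400*0 + 413 = 0 + 413 = 413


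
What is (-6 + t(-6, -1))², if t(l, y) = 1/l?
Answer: 1369/36 ≈ 38.028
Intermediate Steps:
(-6 + t(-6, -1))² = (-6 + 1/(-6))² = (-6 - ⅙)² = (-37/6)² = 1369/36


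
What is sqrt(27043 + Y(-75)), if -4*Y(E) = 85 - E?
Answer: sqrt(27003) ≈ 164.33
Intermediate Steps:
Y(E) = -85/4 + E/4 (Y(E) = -(85 - E)/4 = -85/4 + E/4)
sqrt(27043 + Y(-75)) = sqrt(27043 + (-85/4 + (1/4)*(-75))) = sqrt(27043 + (-85/4 - 75/4)) = sqrt(27043 - 40) = sqrt(27003)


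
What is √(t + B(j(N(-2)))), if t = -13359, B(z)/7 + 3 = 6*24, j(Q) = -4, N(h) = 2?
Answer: 2*I*√3093 ≈ 111.23*I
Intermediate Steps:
B(z) = 987 (B(z) = -21 + 7*(6*24) = -21 + 7*144 = -21 + 1008 = 987)
√(t + B(j(N(-2)))) = √(-13359 + 987) = √(-12372) = 2*I*√3093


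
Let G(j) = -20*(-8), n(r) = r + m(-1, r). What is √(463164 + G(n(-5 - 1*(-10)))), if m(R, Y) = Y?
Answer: 2*√115831 ≈ 680.68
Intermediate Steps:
n(r) = 2*r (n(r) = r + r = 2*r)
G(j) = 160
√(463164 + G(n(-5 - 1*(-10)))) = √(463164 + 160) = √463324 = 2*√115831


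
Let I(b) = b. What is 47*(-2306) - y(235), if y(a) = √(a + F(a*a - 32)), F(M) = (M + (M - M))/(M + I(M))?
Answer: -108382 - √942/2 ≈ -1.0840e+5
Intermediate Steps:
F(M) = ½ (F(M) = (M + (M - M))/(M + M) = (M + 0)/((2*M)) = M*(1/(2*M)) = ½)
y(a) = √(½ + a) (y(a) = √(a + ½) = √(½ + a))
47*(-2306) - y(235) = 47*(-2306) - √2*√((-32 + 235² + 2*235*(-32 + 235²))/(-32 + 235²))/2 = -108382 - √2*√((-32 + 55225 + 2*235*(-32 + 55225))/(-32 + 55225))/2 = -108382 - √2*√((-32 + 55225 + 2*235*55193)/55193)/2 = -108382 - √2*√((-32 + 55225 + 25940710)/55193)/2 = -108382 - √2*√((1/55193)*25995903)/2 = -108382 - √2*√471/2 = -108382 - √942/2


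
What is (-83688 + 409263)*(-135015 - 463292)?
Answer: -194793801525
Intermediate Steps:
(-83688 + 409263)*(-135015 - 463292) = 325575*(-598307) = -194793801525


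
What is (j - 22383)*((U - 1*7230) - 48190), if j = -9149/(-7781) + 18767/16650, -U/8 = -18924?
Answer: -139135454557628978/64776825 ≈ -2.1479e+9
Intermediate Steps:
U = 151392 (U = -8*(-18924) = 151392)
j = 298356877/129553650 (j = -9149*(-1/7781) + 18767*(1/16650) = 9149/7781 + 18767/16650 = 298356877/129553650 ≈ 2.3030)
(j - 22383)*((U - 1*7230) - 48190) = (298356877/129553650 - 22383)*((151392 - 1*7230) - 48190) = -2899500991073*((151392 - 7230) - 48190)/129553650 = -2899500991073*(144162 - 48190)/129553650 = -2899500991073/129553650*95972 = -139135454557628978/64776825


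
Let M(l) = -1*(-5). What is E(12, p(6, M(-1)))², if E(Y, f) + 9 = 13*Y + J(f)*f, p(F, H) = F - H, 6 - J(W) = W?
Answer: 23104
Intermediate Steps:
J(W) = 6 - W
M(l) = 5
E(Y, f) = -9 + 13*Y + f*(6 - f) (E(Y, f) = -9 + (13*Y + (6 - f)*f) = -9 + (13*Y + f*(6 - f)) = -9 + 13*Y + f*(6 - f))
E(12, p(6, M(-1)))² = (-9 + 13*12 - (6 - 1*5)*(-6 + (6 - 1*5)))² = (-9 + 156 - (6 - 5)*(-6 + (6 - 5)))² = (-9 + 156 - 1*1*(-6 + 1))² = (-9 + 156 - 1*1*(-5))² = (-9 + 156 + 5)² = 152² = 23104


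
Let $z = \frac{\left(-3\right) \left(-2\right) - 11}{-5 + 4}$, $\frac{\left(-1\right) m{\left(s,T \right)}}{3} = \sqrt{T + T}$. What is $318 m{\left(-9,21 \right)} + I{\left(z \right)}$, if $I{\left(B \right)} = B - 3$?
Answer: $2 - 954 \sqrt{42} \approx -6180.6$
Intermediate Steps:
$m{\left(s,T \right)} = - 3 \sqrt{2} \sqrt{T}$ ($m{\left(s,T \right)} = - 3 \sqrt{T + T} = - 3 \sqrt{2 T} = - 3 \sqrt{2} \sqrt{T}$)
$z = 5$ ($z = \frac{6 - 11}{-1} = \left(-5\right) \left(-1\right) = 5$)
$I{\left(B \right)} = -3 + B$ ($I{\left(B \right)} = B - 3 = -3 + B$)
$318 m{\left(-9,21 \right)} + I{\left(z \right)} = 318 \left(- 3 \sqrt{2} \sqrt{21}\right) + \left(-3 + 5\right) = 318 \left(- 3 \sqrt{42}\right) + 2 = - 954 \sqrt{42} + 2 = 2 - 954 \sqrt{42}$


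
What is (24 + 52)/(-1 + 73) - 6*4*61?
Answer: -26333/18 ≈ -1462.9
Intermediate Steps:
(24 + 52)/(-1 + 73) - 6*4*61 = 76/72 - 24*61 = 76*(1/72) - 1464 = 19/18 - 1464 = -26333/18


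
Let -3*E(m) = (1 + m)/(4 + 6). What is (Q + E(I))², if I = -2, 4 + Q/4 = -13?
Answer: 4157521/900 ≈ 4619.5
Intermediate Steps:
Q = -68 (Q = -16 + 4*(-13) = -16 - 52 = -68)
E(m) = -1/30 - m/30 (E(m) = -(1 + m)/(3*(4 + 6)) = -(1 + m)/(3*10) = -(⅒ + m/10)/3 = -1/30 - m/30)
(Q + E(I))² = (-68 + (-1/30 - 1/30*(-2)))² = (-68 + (-1/30 + 1/15))² = (-68 + 1/30)² = (-2039/30)² = 4157521/900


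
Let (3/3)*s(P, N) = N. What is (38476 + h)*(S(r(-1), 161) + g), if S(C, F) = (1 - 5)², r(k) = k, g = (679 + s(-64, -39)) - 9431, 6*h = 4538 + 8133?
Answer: -712316475/2 ≈ -3.5616e+8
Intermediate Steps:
s(P, N) = N
h = 12671/6 (h = (4538 + 8133)/6 = (⅙)*12671 = 12671/6 ≈ 2111.8)
g = -8791 (g = (679 - 39) - 9431 = 640 - 9431 = -8791)
S(C, F) = 16 (S(C, F) = (-4)² = 16)
(38476 + h)*(S(r(-1), 161) + g) = (38476 + 12671/6)*(16 - 8791) = (243527/6)*(-8775) = -712316475/2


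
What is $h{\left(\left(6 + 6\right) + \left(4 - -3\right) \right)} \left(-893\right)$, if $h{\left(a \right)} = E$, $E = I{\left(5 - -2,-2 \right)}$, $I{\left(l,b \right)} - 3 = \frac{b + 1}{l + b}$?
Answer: $- \frac{12502}{5} \approx -2500.4$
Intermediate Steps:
$I{\left(l,b \right)} = 3 + \frac{1 + b}{b + l}$ ($I{\left(l,b \right)} = 3 + \frac{b + 1}{l + b} = 3 + \frac{1 + b}{b + l}$)
$E = \frac{14}{5}$ ($E = \frac{1 + 3 \left(5 - -2\right) + 4 \left(-2\right)}{-2 + \left(5 - -2\right)} = \frac{1 + 3 \left(5 + 2\right) - 8}{-2 + \left(5 + 2\right)} = \frac{1 + 3 \cdot 7 - 8}{-2 + 7} = \frac{1 + 21 - 8}{5} = \frac{1}{5} \cdot 14 = \frac{14}{5} \approx 2.8$)
$h{\left(a \right)} = \frac{14}{5}$
$h{\left(\left(6 + 6\right) + \left(4 - -3\right) \right)} \left(-893\right) = \frac{14}{5} \left(-893\right) = - \frac{12502}{5}$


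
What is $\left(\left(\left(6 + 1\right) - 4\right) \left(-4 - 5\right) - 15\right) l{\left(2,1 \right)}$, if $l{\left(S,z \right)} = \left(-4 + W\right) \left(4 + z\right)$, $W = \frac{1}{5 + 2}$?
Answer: $810$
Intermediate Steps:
$W = \frac{1}{7} \approx 0.14286$
$l{\left(S,z \right)} = - \frac{108}{7} - \frac{27 z}{7}$ ($l{\left(S,z \right)} = \left(-4 + \frac{1}{7}\right) \left(4 + z\right) = - \frac{27 \left(4 + z\right)}{7} = - \frac{108}{7} - \frac{27 z}{7}$)
$\left(\left(\left(6 + 1\right) - 4\right) \left(-4 - 5\right) - 15\right) l{\left(2,1 \right)} = \left(\left(\left(6 + 1\right) - 4\right) \left(-4 - 5\right) - 15\right) \left(- \frac{108}{7} - \frac{27}{7}\right) = \left(\left(7 - 4\right) \left(-9\right) - 15\right) \left(- \frac{108}{7} - \frac{27}{7}\right) = \left(3 \left(-9\right) - 15\right) \left(- \frac{135}{7}\right) = \left(-27 - 15\right) \left(- \frac{135}{7}\right) = \left(-42\right) \left(- \frac{135}{7}\right) = 810$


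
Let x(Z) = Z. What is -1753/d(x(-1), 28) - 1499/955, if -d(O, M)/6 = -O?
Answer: 1665121/5730 ≈ 290.60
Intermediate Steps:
d(O, M) = 6*O (d(O, M) = -(-6)*O = 6*O)
-1753/d(x(-1), 28) - 1499/955 = -1753/(6*(-1)) - 1499/955 = -1753/(-6) - 1499*1/955 = -1753*(-⅙) - 1499/955 = 1753/6 - 1499/955 = 1665121/5730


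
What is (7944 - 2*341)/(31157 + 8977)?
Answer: 3631/20067 ≈ 0.18094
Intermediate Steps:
(7944 - 2*341)/(31157 + 8977) = (7944 - 682)/40134 = 7262*(1/40134) = 3631/20067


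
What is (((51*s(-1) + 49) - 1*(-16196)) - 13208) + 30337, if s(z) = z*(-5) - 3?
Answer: 33476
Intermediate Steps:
s(z) = -3 - 5*z (s(z) = -5*z - 3 = -3 - 5*z)
(((51*s(-1) + 49) - 1*(-16196)) - 13208) + 30337 = (((51*(-3 - 5*(-1)) + 49) - 1*(-16196)) - 13208) + 30337 = (((51*(-3 + 5) + 49) + 16196) - 13208) + 30337 = (((51*2 + 49) + 16196) - 13208) + 30337 = (((102 + 49) + 16196) - 13208) + 30337 = ((151 + 16196) - 13208) + 30337 = (16347 - 13208) + 30337 = 3139 + 30337 = 33476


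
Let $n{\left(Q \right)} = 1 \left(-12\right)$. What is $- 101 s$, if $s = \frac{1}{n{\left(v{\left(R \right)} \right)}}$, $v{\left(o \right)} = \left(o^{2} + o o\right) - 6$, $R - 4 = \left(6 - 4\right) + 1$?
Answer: $\frac{101}{12} \approx 8.4167$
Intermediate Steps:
$R = 7$ ($R = 4 + \left(\left(6 - 4\right) + 1\right) = 4 + \left(2 + 1\right) = 4 + 3 = 7$)
$v{\left(o \right)} = -6 + 2 o^{2}$ ($v{\left(o \right)} = \left(o^{2} + o^{2}\right) - 6 = 2 o^{2} - 6 = -6 + 2 o^{2}$)
$n{\left(Q \right)} = -12$
$s = - \frac{1}{12}$ ($s = \frac{1}{-12} = - \frac{1}{12} \approx -0.083333$)
$- 101 s = \left(-101\right) \left(- \frac{1}{12}\right) = \frac{101}{12}$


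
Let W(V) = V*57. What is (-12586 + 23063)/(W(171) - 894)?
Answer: 10477/8853 ≈ 1.1834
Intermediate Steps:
W(V) = 57*V
(-12586 + 23063)/(W(171) - 894) = (-12586 + 23063)/(57*171 - 894) = 10477/(9747 - 894) = 10477/8853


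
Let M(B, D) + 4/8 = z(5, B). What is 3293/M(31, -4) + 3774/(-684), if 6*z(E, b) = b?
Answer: 279350/399 ≈ 700.13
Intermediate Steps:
z(E, b) = b/6
M(B, D) = -½ + B/6
3293/M(31, -4) + 3774/(-684) = 3293/(-½ + (⅙)*31) + 3774/(-684) = 3293/(-½ + 31/6) + 3774*(-1/684) = 3293/(14/3) - 629/114 = 3293*(3/14) - 629/114 = 9879/14 - 629/114 = 279350/399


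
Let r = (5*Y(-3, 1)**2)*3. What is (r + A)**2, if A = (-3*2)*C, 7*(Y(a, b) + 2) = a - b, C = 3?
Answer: 15824484/2401 ≈ 6590.8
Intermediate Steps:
Y(a, b) = -2 - b/7 + a/7 (Y(a, b) = -2 + (a - b)/7 = -2 + (-b/7 + a/7) = -2 - b/7 + a/7)
A = -18 (A = -3*2*3 = -6*3 = -18)
r = 4860/49 (r = (5*(-2 - 1/7*1 + (1/7)*(-3))**2)*3 = (5*(-2 - 1/7 - 3/7)**2)*3 = (5*(-18/7)**2)*3 = (5*(324/49))*3 = (1620/49)*3 = 4860/49 ≈ 99.184)
(r + A)**2 = (4860/49 - 18)**2 = (3978/49)**2 = 15824484/2401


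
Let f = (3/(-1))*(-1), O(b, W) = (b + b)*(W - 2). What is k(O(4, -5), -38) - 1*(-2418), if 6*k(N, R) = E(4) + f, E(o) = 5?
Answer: 7258/3 ≈ 2419.3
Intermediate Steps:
O(b, W) = 2*b*(-2 + W) (O(b, W) = (2*b)*(-2 + W) = 2*b*(-2 + W))
f = 3 (f = -1*3*(-1) = -3*(-1) = 3)
k(N, R) = 4/3 (k(N, R) = (5 + 3)/6 = (⅙)*8 = 4/3)
k(O(4, -5), -38) - 1*(-2418) = 4/3 - 1*(-2418) = 4/3 + 2418 = 7258/3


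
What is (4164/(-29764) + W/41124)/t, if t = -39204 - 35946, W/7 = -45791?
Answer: 2427925901/22996176852600 ≈ 0.00010558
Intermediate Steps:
W = -320537 (W = 7*(-45791) = -320537)
t = -75150
(4164/(-29764) + W/41124)/t = (4164/(-29764) - 320537/41124)/(-75150) = (4164*(-1/29764) - 320537*1/41124)*(-1/75150) = (-1041/7441 - 320537/41124)*(-1/75150) = -2427925901/306003684*(-1/75150) = 2427925901/22996176852600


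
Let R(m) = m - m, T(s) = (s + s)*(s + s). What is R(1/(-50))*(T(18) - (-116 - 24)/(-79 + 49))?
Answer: 0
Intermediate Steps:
T(s) = 4*s² (T(s) = (2*s)*(2*s) = 4*s²)
R(m) = 0
R(1/(-50))*(T(18) - (-116 - 24)/(-79 + 49)) = 0*(4*18² - (-116 - 24)/(-79 + 49)) = 0*(4*324 - (-140)/(-30)) = 0*(1296 - (-140)*(-1)/30) = 0*(1296 - 1*14/3) = 0*(1296 - 14/3) = 0*(3874/3) = 0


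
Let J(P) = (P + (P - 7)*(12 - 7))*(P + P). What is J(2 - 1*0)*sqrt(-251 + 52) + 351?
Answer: 351 - 92*I*sqrt(199) ≈ 351.0 - 1297.8*I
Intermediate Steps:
J(P) = 2*P*(-35 + 6*P) (J(P) = (P + (-7 + P)*5)*(2*P) = (P + (-35 + 5*P))*(2*P) = (-35 + 6*P)*(2*P) = 2*P*(-35 + 6*P))
J(2 - 1*0)*sqrt(-251 + 52) + 351 = (2*(2 - 1*0)*(-35 + 6*(2 - 1*0)))*sqrt(-251 + 52) + 351 = (2*(2 + 0)*(-35 + 6*(2 + 0)))*sqrt(-199) + 351 = (2*2*(-35 + 6*2))*(I*sqrt(199)) + 351 = (2*2*(-35 + 12))*(I*sqrt(199)) + 351 = (2*2*(-23))*(I*sqrt(199)) + 351 = -92*I*sqrt(199) + 351 = 351 - 92*I*sqrt(199)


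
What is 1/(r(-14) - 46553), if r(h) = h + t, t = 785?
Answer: -1/45782 ≈ -2.1843e-5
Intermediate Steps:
r(h) = 785 + h (r(h) = h + 785 = 785 + h)
1/(r(-14) - 46553) = 1/((785 - 14) - 46553) = 1/(771 - 46553) = 1/(-45782) = -1/45782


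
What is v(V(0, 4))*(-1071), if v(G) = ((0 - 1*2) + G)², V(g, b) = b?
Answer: -4284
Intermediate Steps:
v(G) = (-2 + G)² (v(G) = ((0 - 2) + G)² = (-2 + G)²)
v(V(0, 4))*(-1071) = (-2 + 4)²*(-1071) = 2²*(-1071) = 4*(-1071) = -4284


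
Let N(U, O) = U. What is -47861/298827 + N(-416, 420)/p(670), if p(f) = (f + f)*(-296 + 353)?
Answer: -314994601/1902033855 ≈ -0.16561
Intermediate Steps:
p(f) = 114*f (p(f) = (2*f)*57 = 114*f)
-47861/298827 + N(-416, 420)/p(670) = -47861/298827 - 416/(114*670) = -47861*1/298827 - 416/76380 = -47861/298827 - 416*1/76380 = -47861/298827 - 104/19095 = -314994601/1902033855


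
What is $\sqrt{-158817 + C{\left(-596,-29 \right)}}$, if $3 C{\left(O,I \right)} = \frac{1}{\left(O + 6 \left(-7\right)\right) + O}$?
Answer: $\frac{i \sqrt{2176555860570}}{3702} \approx 398.52 i$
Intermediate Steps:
$C{\left(O,I \right)} = \frac{1}{3 \left(-42 + 2 O\right)}$ ($C{\left(O,I \right)} = \frac{1}{3 \left(\left(O + 6 \left(-7\right)\right) + O\right)} = \frac{1}{3 \left(\left(O - 42\right) + O\right)} = \frac{1}{3 \left(\left(-42 + O\right) + O\right)} = \frac{1}{3 \left(-42 + 2 O\right)}$)
$\sqrt{-158817 + C{\left(-596,-29 \right)}} = \sqrt{-158817 + \frac{1}{6 \left(-21 - 596\right)}} = \sqrt{-158817 + \frac{1}{6 \left(-617\right)}} = \sqrt{-158817 + \frac{1}{6} \left(- \frac{1}{617}\right)} = \sqrt{-158817 - \frac{1}{3702}} = \sqrt{- \frac{587940535}{3702}} = \frac{i \sqrt{2176555860570}}{3702}$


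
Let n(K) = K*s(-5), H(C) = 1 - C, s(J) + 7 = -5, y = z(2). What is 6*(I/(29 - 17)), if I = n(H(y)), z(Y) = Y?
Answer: 6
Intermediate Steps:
y = 2
s(J) = -12 (s(J) = -7 - 5 = -12)
n(K) = -12*K (n(K) = K*(-12) = -12*K)
I = 12 (I = -12*(1 - 1*2) = -12*(1 - 2) = -12*(-1) = 12)
6*(I/(29 - 17)) = 6*(12/(29 - 17)) = 6*(12/12) = 6*((1/12)*12) = 6*1 = 6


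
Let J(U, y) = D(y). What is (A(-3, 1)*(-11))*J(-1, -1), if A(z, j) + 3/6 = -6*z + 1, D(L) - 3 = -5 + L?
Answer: 1221/2 ≈ 610.50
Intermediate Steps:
D(L) = -2 + L (D(L) = 3 + (-5 + L) = -2 + L)
J(U, y) = -2 + y
A(z, j) = ½ - 6*z (A(z, j) = -½ + (-6*z + 1) = -½ + (1 - 6*z) = ½ - 6*z)
(A(-3, 1)*(-11))*J(-1, -1) = ((½ - 6*(-3))*(-11))*(-2 - 1) = ((½ + 18)*(-11))*(-3) = ((37/2)*(-11))*(-3) = -407/2*(-3) = 1221/2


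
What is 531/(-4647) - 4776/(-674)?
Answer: 3639363/522013 ≈ 6.9718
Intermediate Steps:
531/(-4647) - 4776/(-674) = 531*(-1/4647) - 4776*(-1/674) = -177/1549 + 2388/337 = 3639363/522013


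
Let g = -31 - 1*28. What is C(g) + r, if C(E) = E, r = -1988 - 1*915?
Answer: -2962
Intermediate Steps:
g = -59 (g = -31 - 28 = -59)
r = -2903 (r = -1988 - 915 = -2903)
C(g) + r = -59 - 2903 = -2962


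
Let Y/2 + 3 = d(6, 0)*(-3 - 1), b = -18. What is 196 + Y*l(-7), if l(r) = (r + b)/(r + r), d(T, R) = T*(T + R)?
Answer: -329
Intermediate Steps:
d(T, R) = T*(R + T)
Y = -294 (Y = -6 + 2*((6*(0 + 6))*(-3 - 1)) = -6 + 2*((6*6)*(-4)) = -6 + 2*(36*(-4)) = -6 + 2*(-144) = -6 - 288 = -294)
l(r) = (-18 + r)/(2*r) (l(r) = (r - 18)/(r + r) = (-18 + r)/((2*r)) = (-18 + r)*(1/(2*r)) = (-18 + r)/(2*r))
196 + Y*l(-7) = 196 - 147*(-18 - 7)/(-7) = 196 - 147*(-1)*(-25)/7 = 196 - 294*25/14 = 196 - 525 = -329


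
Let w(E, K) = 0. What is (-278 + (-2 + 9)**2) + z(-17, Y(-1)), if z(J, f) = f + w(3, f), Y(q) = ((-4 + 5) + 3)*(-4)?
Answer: -245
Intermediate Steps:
Y(q) = -16 (Y(q) = (1 + 3)*(-4) = 4*(-4) = -16)
z(J, f) = f (z(J, f) = f + 0 = f)
(-278 + (-2 + 9)**2) + z(-17, Y(-1)) = (-278 + (-2 + 9)**2) - 16 = (-278 + 7**2) - 16 = (-278 + 49) - 16 = -229 - 16 = -245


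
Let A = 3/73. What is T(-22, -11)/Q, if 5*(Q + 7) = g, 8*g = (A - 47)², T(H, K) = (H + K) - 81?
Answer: -1012510/427461 ≈ -2.3687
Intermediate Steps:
T(H, K) = -81 + H + K
A = 3/73 (A = 3*(1/73) = 3/73 ≈ 0.041096)
g = 1468898/5329 (g = (3/73 - 47)²/8 = (-3428/73)²/8 = (⅛)*(11751184/5329) = 1468898/5329 ≈ 275.64)
Q = 1282383/26645 (Q = -7 + (⅕)*(1468898/5329) = -7 + 1468898/26645 = 1282383/26645 ≈ 48.128)
T(-22, -11)/Q = (-81 - 22 - 11)/(1282383/26645) = -114*26645/1282383 = -1012510/427461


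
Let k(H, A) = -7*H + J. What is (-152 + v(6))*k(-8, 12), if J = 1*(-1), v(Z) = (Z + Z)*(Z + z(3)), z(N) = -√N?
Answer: -4400 - 660*√3 ≈ -5543.2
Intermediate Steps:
v(Z) = 2*Z*(Z - √3) (v(Z) = (Z + Z)*(Z - √3) = (2*Z)*(Z - √3) = 2*Z*(Z - √3))
J = -1
k(H, A) = -1 - 7*H (k(H, A) = -7*H - 1 = -1 - 7*H)
(-152 + v(6))*k(-8, 12) = (-152 + 2*6*(6 - √3))*(-1 - 7*(-8)) = (-152 + (72 - 12*√3))*(-1 + 56) = (-80 - 12*√3)*55 = -4400 - 660*√3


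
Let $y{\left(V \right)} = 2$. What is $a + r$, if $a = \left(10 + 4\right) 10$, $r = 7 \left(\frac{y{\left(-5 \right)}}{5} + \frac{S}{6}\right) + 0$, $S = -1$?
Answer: $\frac{4249}{30} \approx 141.63$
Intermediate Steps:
$r = \frac{49}{30}$ ($r = 7 \left(\frac{2}{5} - \frac{1}{6}\right) + 0 = 7 \cdot \frac{7}{30} + 0 = \frac{49}{30} + 0 = \frac{49}{30} \approx 1.6333$)
$a = 140$ ($a = 14 \cdot 10 = 140$)
$a + r = 140 + \frac{49}{30} = \frac{4249}{30}$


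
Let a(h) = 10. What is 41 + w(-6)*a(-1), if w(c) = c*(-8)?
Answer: 521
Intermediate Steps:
w(c) = -8*c
41 + w(-6)*a(-1) = 41 - 8*(-6)*10 = 41 + 48*10 = 41 + 480 = 521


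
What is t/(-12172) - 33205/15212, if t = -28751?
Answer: 4148619/23145058 ≈ 0.17924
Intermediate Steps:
t/(-12172) - 33205/15212 = -28751/(-12172) - 33205/15212 = -28751*(-1/12172) - 33205*1/15212 = 28751/12172 - 33205/15212 = 4148619/23145058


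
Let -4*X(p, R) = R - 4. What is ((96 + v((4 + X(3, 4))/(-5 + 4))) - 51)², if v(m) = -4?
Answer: 1681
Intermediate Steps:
X(p, R) = 1 - R/4 (X(p, R) = -(R - 4)/4 = -(-4 + R)/4 = 1 - R/4)
((96 + v((4 + X(3, 4))/(-5 + 4))) - 51)² = ((96 - 4) - 51)² = (92 - 51)² = 41² = 1681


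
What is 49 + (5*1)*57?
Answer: 334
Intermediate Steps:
49 + (5*1)*57 = 49 + 5*57 = 49 + 285 = 334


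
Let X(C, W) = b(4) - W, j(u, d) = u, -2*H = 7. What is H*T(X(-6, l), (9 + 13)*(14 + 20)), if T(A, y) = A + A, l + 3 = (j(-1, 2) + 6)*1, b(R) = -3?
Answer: 35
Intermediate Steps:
H = -7/2 (H = -1/2*7 = -7/2 ≈ -3.5000)
l = 2 (l = -3 + (-1 + 6)*1 = -3 + 5*1 = -3 + 5 = 2)
X(C, W) = -3 - W
T(A, y) = 2*A
H*T(X(-6, l), (9 + 13)*(14 + 20)) = -7*(-3 - 1*2) = -7*(-3 - 2) = -7*(-5) = -7/2*(-10) = 35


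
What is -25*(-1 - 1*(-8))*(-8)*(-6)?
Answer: -8400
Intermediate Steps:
-25*(-1 - 1*(-8))*(-8)*(-6) = -25*(-1 + 8)*(-8)*(-6) = -25*7*(-8)*(-6) = -(-1400)*(-6) = -25*336 = -8400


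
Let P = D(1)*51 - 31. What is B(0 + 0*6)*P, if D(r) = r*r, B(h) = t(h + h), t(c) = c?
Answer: 0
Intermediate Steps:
B(h) = 2*h (B(h) = h + h = 2*h)
D(r) = r**2
P = 20 (P = 1**2*51 - 31 = 1*51 - 31 = 51 - 31 = 20)
B(0 + 0*6)*P = (2*(0 + 0*6))*20 = (2*(0 + 0))*20 = (2*0)*20 = 0*20 = 0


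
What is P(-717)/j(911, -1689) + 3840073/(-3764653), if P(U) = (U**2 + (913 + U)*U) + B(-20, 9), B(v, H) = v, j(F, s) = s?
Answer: -1412723070958/6358498917 ≈ -222.18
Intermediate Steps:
P(U) = -20 + U**2 + U*(913 + U) (P(U) = (U**2 + (913 + U)*U) - 20 = (U**2 + U*(913 + U)) - 20 = -20 + U**2 + U*(913 + U))
P(-717)/j(911, -1689) + 3840073/(-3764653) = (-20 + 2*(-717)**2 + 913*(-717))/(-1689) + 3840073/(-3764653) = (-20 + 2*514089 - 654621)*(-1/1689) + 3840073*(-1/3764653) = (-20 + 1028178 - 654621)*(-1/1689) - 3840073/3764653 = 373537*(-1/1689) - 3840073/3764653 = -373537/1689 - 3840073/3764653 = -1412723070958/6358498917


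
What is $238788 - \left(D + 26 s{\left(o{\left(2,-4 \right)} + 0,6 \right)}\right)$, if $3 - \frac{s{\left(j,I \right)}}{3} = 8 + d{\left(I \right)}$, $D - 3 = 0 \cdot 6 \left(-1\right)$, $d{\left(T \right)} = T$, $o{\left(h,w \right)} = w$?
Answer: $239643$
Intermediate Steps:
$D = 3$ ($D = 3 + 0 \cdot 6 \left(-1\right) = 3 + 0 \left(-1\right) = 3 + 0 = 3$)
$s{\left(j,I \right)} = -15 - 3 I$ ($s{\left(j,I \right)} = 9 - 3 \left(8 + I\right) = 9 - \left(24 + 3 I\right) = -15 - 3 I$)
$238788 - \left(D + 26 s{\left(o{\left(2,-4 \right)} + 0,6 \right)}\right) = 238788 - \left(3 + 26 \left(-15 - 18\right)\right) = 238788 - \left(3 + 26 \left(-33\right)\right) = 238788 - \left(3 - 858\right) = 238788 - -855 = 238788 + 855 = 239643$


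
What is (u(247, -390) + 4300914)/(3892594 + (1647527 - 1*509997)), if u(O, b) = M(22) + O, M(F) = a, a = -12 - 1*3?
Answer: 2150573/2515062 ≈ 0.85508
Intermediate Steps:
a = -15 (a = -12 - 3 = -15)
M(F) = -15
u(O, b) = -15 + O
(u(247, -390) + 4300914)/(3892594 + (1647527 - 1*509997)) = ((-15 + 247) + 4300914)/(3892594 + (1647527 - 1*509997)) = (232 + 4300914)/(3892594 + (1647527 - 509997)) = 4301146/(3892594 + 1137530) = 4301146/5030124 = 4301146*(1/5030124) = 2150573/2515062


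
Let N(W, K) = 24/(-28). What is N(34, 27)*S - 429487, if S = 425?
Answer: -3008959/7 ≈ -4.2985e+5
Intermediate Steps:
N(W, K) = -6/7 (N(W, K) = 24*(-1/28) = -6/7)
N(34, 27)*S - 429487 = -6/7*425 - 429487 = -2550/7 - 429487 = -3008959/7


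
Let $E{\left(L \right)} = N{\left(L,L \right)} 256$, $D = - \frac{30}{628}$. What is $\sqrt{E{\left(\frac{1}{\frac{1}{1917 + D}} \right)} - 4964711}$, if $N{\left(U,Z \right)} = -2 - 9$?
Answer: $i \sqrt{4967527} \approx 2228.8 i$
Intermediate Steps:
$D = - \frac{15}{314}$ ($D = \left(-30\right) \frac{1}{628} = - \frac{15}{314} \approx -0.047771$)
$N{\left(U,Z \right)} = -11$ ($N{\left(U,Z \right)} = -2 - 9 = -11$)
$E{\left(L \right)} = -2816$ ($E{\left(L \right)} = \left(-11\right) 256 = -2816$)
$\sqrt{E{\left(\frac{1}{\frac{1}{1917 + D}} \right)} - 4964711} = \sqrt{-2816 - 4964711} = \sqrt{-4967527} = i \sqrt{4967527}$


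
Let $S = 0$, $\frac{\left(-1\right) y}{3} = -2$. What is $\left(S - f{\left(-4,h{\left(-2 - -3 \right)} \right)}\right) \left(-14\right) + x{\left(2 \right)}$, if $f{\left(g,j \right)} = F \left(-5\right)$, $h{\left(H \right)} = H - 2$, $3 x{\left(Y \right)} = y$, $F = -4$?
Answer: $282$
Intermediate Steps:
$y = 6$ ($y = \left(-3\right) \left(-2\right) = 6$)
$x{\left(Y \right)} = 2$ ($x{\left(Y \right)} = \frac{1}{3} \cdot 6 = 2$)
$h{\left(H \right)} = -2 + H$ ($h{\left(H \right)} = H - 2 = -2 + H$)
$f{\left(g,j \right)} = 20$ ($f{\left(g,j \right)} = \left(-4\right) \left(-5\right) = 20$)
$\left(S - f{\left(-4,h{\left(-2 - -3 \right)} \right)}\right) \left(-14\right) + x{\left(2 \right)} = \left(0 - 20\right) \left(-14\right) + 2 = \left(-20\right) \left(-14\right) + 2 = 280 + 2 = 282$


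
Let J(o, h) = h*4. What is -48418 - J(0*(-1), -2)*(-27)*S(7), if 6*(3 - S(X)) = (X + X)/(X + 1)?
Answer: -49003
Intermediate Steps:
J(o, h) = 4*h
S(X) = 3 - X/(3*(1 + X)) (S(X) = 3 - (X + X)/(6*(X + 1)) = 3 - 2*X/(6*(1 + X)) = 3 - X/(3*(1 + X)))
-48418 - J(0*(-1), -2)*(-27)*S(7) = -48418 - (4*(-2))*(-27)*(9 + 8*7)/(3*(1 + 7)) = -48418 - (-8*(-27))*(⅓)*(9 + 56)/8 = -48418 - 216*(⅓)*(⅛)*65 = -48418 - 216*65/24 = -48418 - 1*585 = -48418 - 585 = -49003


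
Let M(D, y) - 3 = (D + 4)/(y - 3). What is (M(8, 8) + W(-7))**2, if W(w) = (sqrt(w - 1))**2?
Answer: 169/25 ≈ 6.7600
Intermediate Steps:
M(D, y) = 3 + (4 + D)/(-3 + y) (M(D, y) = 3 + (D + 4)/(y - 3) = 3 + (4 + D)/(-3 + y))
W(w) = -1 + w (W(w) = (sqrt(-1 + w))**2 = -1 + w)
(M(8, 8) + W(-7))**2 = ((-5 + 8 + 3*8)/(-3 + 8) + (-1 - 7))**2 = ((-5 + 8 + 24)/5 - 8)**2 = ((1/5)*27 - 8)**2 = (27/5 - 8)**2 = (-13/5)**2 = 169/25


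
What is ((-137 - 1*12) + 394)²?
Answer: 60025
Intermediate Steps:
((-137 - 1*12) + 394)² = ((-137 - 12) + 394)² = (-149 + 394)² = 245² = 60025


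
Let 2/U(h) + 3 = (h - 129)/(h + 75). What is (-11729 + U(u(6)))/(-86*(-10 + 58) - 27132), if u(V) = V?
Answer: 178874/476715 ≈ 0.37522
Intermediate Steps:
U(h) = 2/(-3 + (-129 + h)/(75 + h)) (U(h) = 2/(-3 + (h - 129)/(h + 75)) = 2/(-3 + (-129 + h)/(75 + h)))
(-11729 + U(u(6)))/(-86*(-10 + 58) - 27132) = (-11729 + (-75 - 1*6)/(177 + 6))/(-86*(-10 + 58) - 27132) = (-11729 + (-75 - 6)/183)/(-86*48 - 27132) = (-11729 + (1/183)*(-81))/(-4128 - 27132) = (-11729 - 27/61)/(-31260) = -715496/61*(-1/31260) = 178874/476715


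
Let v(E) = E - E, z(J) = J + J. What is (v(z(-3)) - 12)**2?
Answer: 144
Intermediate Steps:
z(J) = 2*J
v(E) = 0
(v(z(-3)) - 12)**2 = (0 - 12)**2 = (-12)**2 = 144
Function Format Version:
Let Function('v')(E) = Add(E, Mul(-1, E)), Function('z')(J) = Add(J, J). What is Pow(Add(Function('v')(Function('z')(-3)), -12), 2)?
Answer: 144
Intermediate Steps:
Function('z')(J) = Mul(2, J)
Function('v')(E) = 0
Pow(Add(Function('v')(Function('z')(-3)), -12), 2) = Pow(Add(0, -12), 2) = Pow(-12, 2) = 144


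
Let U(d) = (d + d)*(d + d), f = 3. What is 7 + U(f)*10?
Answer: 367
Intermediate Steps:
U(d) = 4*d**2 (U(d) = (2*d)*(2*d) = 4*d**2)
7 + U(f)*10 = 7 + (4*3**2)*10 = 7 + (4*9)*10 = 7 + 36*10 = 7 + 360 = 367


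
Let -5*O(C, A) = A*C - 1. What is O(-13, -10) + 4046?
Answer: 20101/5 ≈ 4020.2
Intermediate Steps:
O(C, A) = ⅕ - A*C/5 (O(C, A) = -(A*C - 1)/5 = -(-1 + A*C)/5 = ⅕ - A*C/5)
O(-13, -10) + 4046 = (⅕ - ⅕*(-10)*(-13)) + 4046 = (⅕ - 26) + 4046 = -129/5 + 4046 = 20101/5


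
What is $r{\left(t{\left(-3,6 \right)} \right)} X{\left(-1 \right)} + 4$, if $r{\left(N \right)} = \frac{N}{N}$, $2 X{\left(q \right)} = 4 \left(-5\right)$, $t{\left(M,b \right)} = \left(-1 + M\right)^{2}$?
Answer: $-6$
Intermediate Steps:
$X{\left(q \right)} = -10$ ($X{\left(q \right)} = \frac{4 \left(-5\right)}{2} = \frac{1}{2} \left(-20\right) = -10$)
$r{\left(N \right)} = 1$
$r{\left(t{\left(-3,6 \right)} \right)} X{\left(-1 \right)} + 4 = 1 \left(-10\right) + 4 = -10 + 4 = -6$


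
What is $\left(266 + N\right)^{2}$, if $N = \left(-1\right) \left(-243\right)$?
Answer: $259081$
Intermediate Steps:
$N = 243$
$\left(266 + N\right)^{2} = \left(266 + 243\right)^{2} = 509^{2} = 259081$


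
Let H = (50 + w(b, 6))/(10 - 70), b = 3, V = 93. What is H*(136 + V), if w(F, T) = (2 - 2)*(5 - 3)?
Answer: -1145/6 ≈ -190.83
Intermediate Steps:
w(F, T) = 0 (w(F, T) = 0*2 = 0)
H = -⅚ (H = (50 + 0)/(10 - 70) = 50/(-60) = 50*(-1/60) = -⅚ ≈ -0.83333)
H*(136 + V) = -5*(136 + 93)/6 = -⅚*229 = -1145/6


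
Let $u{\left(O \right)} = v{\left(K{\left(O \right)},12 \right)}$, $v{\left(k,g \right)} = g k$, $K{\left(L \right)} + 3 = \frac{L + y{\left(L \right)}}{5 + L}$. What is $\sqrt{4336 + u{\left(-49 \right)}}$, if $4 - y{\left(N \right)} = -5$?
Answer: $\frac{2 \sqrt{130405}}{11} \approx 65.657$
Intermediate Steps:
$y{\left(N \right)} = 9$ ($y{\left(N \right)} = 4 - -5 = 4 + 5 = 9$)
$K{\left(L \right)} = -3 + \frac{9 + L}{5 + L}$ ($K{\left(L \right)} = -3 + \frac{L + 9}{5 + L} = -3 + \frac{9 + L}{5 + L}$)
$u{\left(O \right)} = \frac{24 \left(-3 - O\right)}{5 + O}$ ($u{\left(O \right)} = 12 \frac{2 \left(-3 - O\right)}{5 + O} = \frac{24 \left(-3 - O\right)}{5 + O}$)
$\sqrt{4336 + u{\left(-49 \right)}} = \sqrt{4336 + \frac{24 \left(-3 - -49\right)}{5 - 49}} = \sqrt{4336 + \frac{24 \left(-3 + 49\right)}{-44}} = \sqrt{4336 + 24 \left(- \frac{1}{44}\right) 46} = \sqrt{4336 - \frac{276}{11}} = \sqrt{\frac{47420}{11}} = \frac{2 \sqrt{130405}}{11}$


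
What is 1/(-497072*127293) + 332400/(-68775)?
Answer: -280429419978389/58022061850032 ≈ -4.8332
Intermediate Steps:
1/(-497072*127293) + 332400/(-68775) = -1/497072*1/127293 + 332400*(-1/68775) = -1/63273786096 - 4432/917 = -280429419978389/58022061850032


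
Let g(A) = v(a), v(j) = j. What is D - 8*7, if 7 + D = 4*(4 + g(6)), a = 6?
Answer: -23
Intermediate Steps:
g(A) = 6
D = 33 (D = -7 + 4*(4 + 6) = -7 + 4*10 = -7 + 40 = 33)
D - 8*7 = 33 - 8*7 = 33 - 56 = -23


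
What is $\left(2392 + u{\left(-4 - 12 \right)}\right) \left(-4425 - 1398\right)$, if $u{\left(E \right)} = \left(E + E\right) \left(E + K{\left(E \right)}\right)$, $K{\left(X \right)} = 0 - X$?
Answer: $-13928616$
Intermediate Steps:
$K{\left(X \right)} = - X$
$u{\left(E \right)} = 0$ ($u{\left(E \right)} = \left(E + E\right) \left(E - E\right) = 2 E 0 = 0$)
$\left(2392 + u{\left(-4 - 12 \right)}\right) \left(-4425 - 1398\right) = \left(2392 + 0\right) \left(-4425 - 1398\right) = 2392 \left(-5823\right) = -13928616$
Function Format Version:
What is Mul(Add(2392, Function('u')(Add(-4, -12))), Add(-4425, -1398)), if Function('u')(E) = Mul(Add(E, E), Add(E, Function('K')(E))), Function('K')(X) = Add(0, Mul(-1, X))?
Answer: -13928616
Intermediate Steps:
Function('K')(X) = Mul(-1, X)
Function('u')(E) = 0 (Function('u')(E) = Mul(Add(E, E), Add(E, Mul(-1, E))) = Mul(Mul(2, E), 0) = 0)
Mul(Add(2392, Function('u')(Add(-4, -12))), Add(-4425, -1398)) = Mul(Add(2392, 0), Add(-4425, -1398)) = Mul(2392, -5823) = -13928616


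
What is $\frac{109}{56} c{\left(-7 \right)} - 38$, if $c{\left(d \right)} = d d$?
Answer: $\frac{459}{8} \approx 57.375$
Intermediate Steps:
$c{\left(d \right)} = d^{2}$
$\frac{109}{56} c{\left(-7 \right)} - 38 = \frac{109}{56} \left(-7\right)^{2} - 38 = 109 \cdot \frac{1}{56} \cdot 49 - 38 = \frac{109}{56} \cdot 49 - 38 = \frac{763}{8} - 38 = \frac{459}{8}$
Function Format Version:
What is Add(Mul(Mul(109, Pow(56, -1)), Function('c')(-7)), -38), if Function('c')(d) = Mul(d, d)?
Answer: Rational(459, 8) ≈ 57.375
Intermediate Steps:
Function('c')(d) = Pow(d, 2)
Add(Mul(Mul(109, Pow(56, -1)), Function('c')(-7)), -38) = Add(Mul(Mul(109, Pow(56, -1)), Pow(-7, 2)), -38) = Add(Mul(Mul(109, Rational(1, 56)), 49), -38) = Add(Mul(Rational(109, 56), 49), -38) = Add(Rational(763, 8), -38) = Rational(459, 8)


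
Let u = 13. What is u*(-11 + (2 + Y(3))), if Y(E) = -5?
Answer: -182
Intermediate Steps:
u*(-11 + (2 + Y(3))) = 13*(-11 + (2 - 5)) = 13*(-11 - 3) = 13*(-14) = -182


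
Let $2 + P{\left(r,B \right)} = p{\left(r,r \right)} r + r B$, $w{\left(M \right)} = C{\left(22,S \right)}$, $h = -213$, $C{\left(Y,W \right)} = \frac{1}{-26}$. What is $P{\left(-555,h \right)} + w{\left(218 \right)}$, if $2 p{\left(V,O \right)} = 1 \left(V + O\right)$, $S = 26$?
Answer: $\frac{11082187}{26} \approx 4.2624 \cdot 10^{5}$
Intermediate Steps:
$p{\left(V,O \right)} = \frac{O}{2} + \frac{V}{2}$ ($p{\left(V,O \right)} = \frac{1 \left(V + O\right)}{2} = \frac{1 \left(O + V\right)}{2} = \frac{O + V}{2} = \frac{O}{2} + \frac{V}{2}$)
$C{\left(Y,W \right)} = - \frac{1}{26}$
$w{\left(M \right)} = - \frac{1}{26}$
$P{\left(r,B \right)} = -2 + r^{2} + B r$ ($P{\left(r,B \right)} = -2 + \left(\left(\frac{r}{2} + \frac{r}{2}\right) r + r B\right) = -2 + \left(r r + B r\right) = -2 + \left(r^{2} + B r\right) = -2 + r^{2} + B r$)
$P{\left(-555,h \right)} + w{\left(218 \right)} = \left(-2 + \left(-555\right)^{2} - -118215\right) - \frac{1}{26} = \left(-2 + 308025 + 118215\right) - \frac{1}{26} = 426238 - \frac{1}{26} = \frac{11082187}{26}$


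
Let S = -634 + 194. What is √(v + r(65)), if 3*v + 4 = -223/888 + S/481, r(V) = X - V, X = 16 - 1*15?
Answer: I*√2189591846/5772 ≈ 8.1069*I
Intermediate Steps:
S = -440
X = 1 (X = 16 - 15 = 1)
r(V) = 1 - V
v = -59635/34632 (v = -4/3 + (-223/888 - 440/481)/3 = -4/3 + (⅓)*(-13459/11544) = -4/3 - 13459/34632 = -59635/34632 ≈ -1.7220)
√(v + r(65)) = √(-59635/34632 + (1 - 1*65)) = √(-59635/34632 + (1 - 65)) = √(-59635/34632 - 64) = √(-2276083/34632) = I*√2189591846/5772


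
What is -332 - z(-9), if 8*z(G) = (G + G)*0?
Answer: -332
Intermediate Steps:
z(G) = 0 (z(G) = ((G + G)*0)/8 = ((2*G)*0)/8 = (⅛)*0 = 0)
-332 - z(-9) = -332 - 1*0 = -332 + 0 = -332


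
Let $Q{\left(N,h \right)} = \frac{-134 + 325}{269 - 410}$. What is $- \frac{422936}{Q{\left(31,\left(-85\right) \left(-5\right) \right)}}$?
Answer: $\frac{59633976}{191} \approx 3.1222 \cdot 10^{5}$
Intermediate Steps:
$Q{\left(N,h \right)} = - \frac{191}{141}$ ($Q{\left(N,h \right)} = \frac{191}{-141} = 191 \left(- \frac{1}{141}\right) = - \frac{191}{141}$)
$- \frac{422936}{Q{\left(31,\left(-85\right) \left(-5\right) \right)}} = - \frac{422936}{- \frac{191}{141}} = \left(-422936\right) \left(- \frac{141}{191}\right) = \frac{59633976}{191}$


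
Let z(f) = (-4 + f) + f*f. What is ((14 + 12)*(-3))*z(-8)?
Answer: -4056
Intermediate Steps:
z(f) = -4 + f + f² (z(f) = (-4 + f) + f² = -4 + f + f²)
((14 + 12)*(-3))*z(-8) = ((14 + 12)*(-3))*(-4 - 8 + (-8)²) = (26*(-3))*(-4 - 8 + 64) = -78*52 = -4056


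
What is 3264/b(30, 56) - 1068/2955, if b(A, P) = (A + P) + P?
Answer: 1582244/69935 ≈ 22.624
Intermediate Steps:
b(A, P) = A + 2*P
3264/b(30, 56) - 1068/2955 = 3264/(30 + 2*56) - 1068/2955 = 3264/(30 + 112) - 1068*1/2955 = 3264/142 - 356/985 = 3264*(1/142) - 356/985 = 1632/71 - 356/985 = 1582244/69935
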